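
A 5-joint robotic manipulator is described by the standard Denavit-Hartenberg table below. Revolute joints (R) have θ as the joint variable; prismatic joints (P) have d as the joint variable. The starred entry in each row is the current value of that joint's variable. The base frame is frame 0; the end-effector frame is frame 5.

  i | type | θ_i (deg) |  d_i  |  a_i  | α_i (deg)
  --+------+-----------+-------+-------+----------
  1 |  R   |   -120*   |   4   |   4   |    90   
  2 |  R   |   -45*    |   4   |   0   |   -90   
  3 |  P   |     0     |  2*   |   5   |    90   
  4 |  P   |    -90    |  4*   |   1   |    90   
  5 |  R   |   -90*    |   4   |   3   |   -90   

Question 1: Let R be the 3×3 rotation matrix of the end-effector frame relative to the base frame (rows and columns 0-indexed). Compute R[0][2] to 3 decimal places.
0.354

End-effector z-axis (col 2 of R) = (0.3536,0.6124,-0.7071)
R[0][2] = 0.3536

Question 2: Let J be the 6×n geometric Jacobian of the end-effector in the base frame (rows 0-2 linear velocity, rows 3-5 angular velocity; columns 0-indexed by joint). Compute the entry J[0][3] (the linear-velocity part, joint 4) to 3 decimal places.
-0.866

prismatic axis z_3 = (-0.8660,0.5000,0.0000)
J_v[:, 3] = z_3; J_ω[:, 3] = (0,0,0)
entry J[0][3] = -0.8660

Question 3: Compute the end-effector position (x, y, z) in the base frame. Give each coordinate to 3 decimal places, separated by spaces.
-7.037 -2.189 4.000

after link 1: o_1 = (-2.0000, -3.4641, 4.0000)
after link 2: o_2 = (-5.4641, -1.4641, 4.0000)
after link 3: o_3 = (-7.9390, -5.7507, 1.8787)
after link 4: o_4 = (-11.0495, -3.1383, 1.1716)
after link 5: o_5 = (-7.0372, -2.1888, 4.0000)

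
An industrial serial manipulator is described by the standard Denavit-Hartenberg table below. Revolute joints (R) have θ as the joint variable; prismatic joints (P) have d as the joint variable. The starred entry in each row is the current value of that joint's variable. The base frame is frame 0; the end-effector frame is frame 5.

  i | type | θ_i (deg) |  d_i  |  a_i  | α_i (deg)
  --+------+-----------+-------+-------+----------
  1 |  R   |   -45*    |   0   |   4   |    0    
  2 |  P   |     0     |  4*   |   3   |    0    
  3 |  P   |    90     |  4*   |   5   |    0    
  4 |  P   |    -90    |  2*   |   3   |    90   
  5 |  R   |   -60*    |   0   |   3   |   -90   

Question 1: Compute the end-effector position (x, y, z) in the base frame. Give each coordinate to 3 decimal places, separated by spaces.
after link 1: o_1 = (2.8284, -2.8284, 0.0000)
after link 2: o_2 = (4.9497, -4.9497, 4.0000)
after link 3: o_3 = (8.4853, -1.4142, 8.0000)
after link 4: o_4 = (10.6066, -3.5355, 10.0000)
after link 5: o_5 = (11.6673, -4.5962, 7.4019)

11.667 -4.596 7.402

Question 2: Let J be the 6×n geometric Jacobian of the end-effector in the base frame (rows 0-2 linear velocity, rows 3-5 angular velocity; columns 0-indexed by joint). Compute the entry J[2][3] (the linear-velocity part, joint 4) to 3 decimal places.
1.000

prismatic axis z_3 = (0.0000,0.0000,1.0000)
J_v[:, 3] = z_3; J_ω[:, 3] = (0,0,0)
entry J[2][3] = 1.0000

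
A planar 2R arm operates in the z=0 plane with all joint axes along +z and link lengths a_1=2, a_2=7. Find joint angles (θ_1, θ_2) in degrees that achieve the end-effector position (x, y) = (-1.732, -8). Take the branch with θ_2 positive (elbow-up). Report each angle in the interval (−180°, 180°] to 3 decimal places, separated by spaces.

cos θ_2 = (66.9998−2²−7²)/(2·2·7) = 0.5000; θ_2 = 60.0004° (elbow-up)
β = atan2(-8.0000,-1.7320) = -102.2160°; ψ = atan2(6.0622,5.5000) = 47.7840°
θ_1 = β − ψ = -150.0000°

-150.000 60.000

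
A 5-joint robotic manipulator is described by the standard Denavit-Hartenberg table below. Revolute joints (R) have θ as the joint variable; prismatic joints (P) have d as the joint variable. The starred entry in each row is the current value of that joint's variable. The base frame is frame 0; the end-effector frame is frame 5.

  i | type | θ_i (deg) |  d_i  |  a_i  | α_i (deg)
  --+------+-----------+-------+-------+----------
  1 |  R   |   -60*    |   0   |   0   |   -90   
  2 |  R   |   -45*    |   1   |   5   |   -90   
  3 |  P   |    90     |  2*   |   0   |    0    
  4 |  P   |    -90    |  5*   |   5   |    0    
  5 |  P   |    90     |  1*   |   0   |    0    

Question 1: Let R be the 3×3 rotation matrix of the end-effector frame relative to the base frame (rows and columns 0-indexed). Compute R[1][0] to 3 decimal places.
-0.500

End-effector x-axis (col 0 of R) = (-0.8660,-0.5000,-0.0000)
R[1][0] = -0.5000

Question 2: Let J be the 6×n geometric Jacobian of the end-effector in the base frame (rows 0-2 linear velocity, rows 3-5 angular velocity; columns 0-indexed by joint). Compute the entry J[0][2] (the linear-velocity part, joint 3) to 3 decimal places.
prismatic axis z_2 = (0.3536,-0.6124,-0.7071)
J_v[:, 2] = z_2; J_ω[:, 2] = (0,0,0)
entry J[0][2] = 0.3536

0.354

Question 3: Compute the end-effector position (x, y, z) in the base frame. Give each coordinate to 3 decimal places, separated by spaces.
after link 1: o_1 = (0.0000, 0.0000, 0.0000)
after link 2: o_2 = (2.6338, -2.5619, 3.5355)
after link 3: o_3 = (3.3409, -3.7866, 2.1213)
after link 4: o_4 = (6.8764, -9.9103, 2.1213)
after link 5: o_5 = (7.2300, -10.5227, 1.4142)

7.230 -10.523 1.414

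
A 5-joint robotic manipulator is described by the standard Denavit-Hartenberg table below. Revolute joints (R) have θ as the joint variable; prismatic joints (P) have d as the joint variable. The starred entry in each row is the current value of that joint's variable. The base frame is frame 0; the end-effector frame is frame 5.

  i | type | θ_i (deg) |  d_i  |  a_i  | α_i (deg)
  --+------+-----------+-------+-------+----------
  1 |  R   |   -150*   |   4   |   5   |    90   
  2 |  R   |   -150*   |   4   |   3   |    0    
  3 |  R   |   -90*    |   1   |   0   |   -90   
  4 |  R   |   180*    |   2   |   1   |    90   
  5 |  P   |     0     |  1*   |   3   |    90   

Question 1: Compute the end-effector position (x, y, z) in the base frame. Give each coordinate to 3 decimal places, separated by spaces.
after link 1: o_1 = (-4.3301, -2.5000, 4.0000)
after link 2: o_2 = (-4.0801, 2.2631, 2.5000)
after link 3: o_3 = (-4.5801, 3.1292, 2.5000)
after link 4: o_4 = (-3.5131, 3.7452, 0.6340)
after link 5: o_5 = (-4.3122, 2.1292, -1.9641)

-4.312 2.129 -1.964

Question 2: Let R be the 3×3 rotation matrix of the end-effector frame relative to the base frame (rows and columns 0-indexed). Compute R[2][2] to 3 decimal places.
0.500

End-effector z-axis (col 2 of R) = (-0.7500,-0.4330,0.5000)
R[2][2] = 0.5000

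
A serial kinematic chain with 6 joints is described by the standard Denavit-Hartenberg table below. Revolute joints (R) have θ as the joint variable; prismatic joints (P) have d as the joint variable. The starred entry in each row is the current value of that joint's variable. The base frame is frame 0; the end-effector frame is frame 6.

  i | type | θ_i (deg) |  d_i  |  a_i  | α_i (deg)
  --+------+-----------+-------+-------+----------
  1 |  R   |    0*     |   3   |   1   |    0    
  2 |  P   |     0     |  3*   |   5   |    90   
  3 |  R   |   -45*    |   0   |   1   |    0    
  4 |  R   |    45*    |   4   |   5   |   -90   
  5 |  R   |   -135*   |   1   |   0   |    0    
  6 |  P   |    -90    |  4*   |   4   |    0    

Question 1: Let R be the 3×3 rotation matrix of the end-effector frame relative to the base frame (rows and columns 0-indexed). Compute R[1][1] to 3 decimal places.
-0.707

End-effector y-axis (col 1 of R) = (-0.7071,-0.7071,0.0000)
R[1][1] = -0.7071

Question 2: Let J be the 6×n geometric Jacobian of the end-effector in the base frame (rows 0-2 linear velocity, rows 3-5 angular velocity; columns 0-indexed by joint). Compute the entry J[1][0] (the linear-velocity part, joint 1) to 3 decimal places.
axis z_0 = ẑ; lever o_n−o_0 = (8.8787,-1.1716,10.2929)
cross product → J_v[:, 0] = (1.1716,8.8787,-0.0000)
J_ω[:, 0] = z_0
entry J[1][0] = 8.8787

8.879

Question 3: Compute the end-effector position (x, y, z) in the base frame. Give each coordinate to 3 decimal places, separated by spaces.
after link 1: o_1 = (1.0000, 0.0000, 3.0000)
after link 2: o_2 = (6.0000, 0.0000, 6.0000)
after link 3: o_3 = (6.7071, -0.0000, 5.2929)
after link 4: o_4 = (11.7071, -4.0000, 5.2929)
after link 5: o_5 = (11.7071, -4.0000, 6.2929)
after link 6: o_6 = (8.8787, -1.1716, 10.2929)

8.879 -1.172 10.293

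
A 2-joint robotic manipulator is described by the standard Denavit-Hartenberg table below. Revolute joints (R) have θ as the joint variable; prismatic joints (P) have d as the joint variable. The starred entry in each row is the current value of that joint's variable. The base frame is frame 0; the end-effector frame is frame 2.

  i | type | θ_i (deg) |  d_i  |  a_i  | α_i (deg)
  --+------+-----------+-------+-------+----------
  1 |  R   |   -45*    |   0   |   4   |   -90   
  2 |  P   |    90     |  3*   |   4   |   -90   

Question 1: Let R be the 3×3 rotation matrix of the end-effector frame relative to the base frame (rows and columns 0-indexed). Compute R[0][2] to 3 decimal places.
-0.707

End-effector z-axis (col 2 of R) = (-0.7071,0.7071,-0.0000)
R[0][2] = -0.7071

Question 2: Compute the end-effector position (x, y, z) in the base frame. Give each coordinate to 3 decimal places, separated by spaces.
after link 1: o_1 = (2.8284, -2.8284, 0.0000)
after link 2: o_2 = (4.9497, -0.7071, -4.0000)

4.950 -0.707 -4.000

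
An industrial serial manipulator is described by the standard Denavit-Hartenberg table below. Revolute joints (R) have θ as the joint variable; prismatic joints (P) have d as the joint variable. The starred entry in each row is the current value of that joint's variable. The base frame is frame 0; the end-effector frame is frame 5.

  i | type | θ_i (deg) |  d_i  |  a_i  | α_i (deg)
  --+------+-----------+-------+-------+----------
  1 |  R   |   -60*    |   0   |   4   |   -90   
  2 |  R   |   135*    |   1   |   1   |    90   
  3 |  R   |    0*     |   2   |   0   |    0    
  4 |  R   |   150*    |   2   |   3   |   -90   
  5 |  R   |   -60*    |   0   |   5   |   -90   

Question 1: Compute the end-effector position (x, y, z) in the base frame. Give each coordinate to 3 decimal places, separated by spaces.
9.523 -8.995 -3.229

after link 1: o_1 = (2.0000, -3.4641, 0.0000)
after link 2: o_2 = (2.5125, -2.3517, -0.7071)
after link 3: o_3 = (3.2196, -3.5765, -2.1213)
after link 4: o_4 = (6.1443, -5.6422, -1.6984)
after link 5: o_5 = (9.5232, -8.9947, -3.2293)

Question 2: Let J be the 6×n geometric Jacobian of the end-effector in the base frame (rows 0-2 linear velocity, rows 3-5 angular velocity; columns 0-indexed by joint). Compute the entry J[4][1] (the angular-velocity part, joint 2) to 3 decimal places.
0.500

axis z_1 = (0.8660,0.5000,0.0000); lever o_n−o_1 = (7.5232,-5.5306,-3.2293)
cross product → J_v[:, 1] = (-1.6147,2.7967,-8.5512)
J_ω[:, 1] = z_1
entry J[4][1] = 0.5000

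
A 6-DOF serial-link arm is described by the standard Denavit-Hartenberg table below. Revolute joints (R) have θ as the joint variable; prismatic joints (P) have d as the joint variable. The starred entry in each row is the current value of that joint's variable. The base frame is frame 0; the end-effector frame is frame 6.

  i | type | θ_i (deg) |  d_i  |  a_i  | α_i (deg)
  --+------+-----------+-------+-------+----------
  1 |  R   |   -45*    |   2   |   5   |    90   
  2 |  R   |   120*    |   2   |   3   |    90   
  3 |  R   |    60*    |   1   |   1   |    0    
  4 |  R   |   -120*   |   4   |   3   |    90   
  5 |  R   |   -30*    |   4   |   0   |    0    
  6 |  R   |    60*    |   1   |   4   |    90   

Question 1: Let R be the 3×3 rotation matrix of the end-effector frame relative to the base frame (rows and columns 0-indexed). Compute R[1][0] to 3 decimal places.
0.377

End-effector x-axis (col 0 of R) = (0.6834,0.3772,0.6250)
R[1][0] = 0.3772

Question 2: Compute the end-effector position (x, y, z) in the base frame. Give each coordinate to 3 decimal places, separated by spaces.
10.673 -3.273 7.580

after link 1: o_1 = (3.5355, -3.5355, 2.0000)
after link 2: o_2 = (1.0607, -3.8891, 4.5981)
after link 3: o_3 = (0.8839, -4.9371, 5.5311)
after link 4: o_4 = (4.6402, -5.0191, 8.8301)
after link 5: o_5 = (7.2791, -4.8296, 5.8301)
after link 6: o_6 = (10.6726, -3.2733, 7.5801)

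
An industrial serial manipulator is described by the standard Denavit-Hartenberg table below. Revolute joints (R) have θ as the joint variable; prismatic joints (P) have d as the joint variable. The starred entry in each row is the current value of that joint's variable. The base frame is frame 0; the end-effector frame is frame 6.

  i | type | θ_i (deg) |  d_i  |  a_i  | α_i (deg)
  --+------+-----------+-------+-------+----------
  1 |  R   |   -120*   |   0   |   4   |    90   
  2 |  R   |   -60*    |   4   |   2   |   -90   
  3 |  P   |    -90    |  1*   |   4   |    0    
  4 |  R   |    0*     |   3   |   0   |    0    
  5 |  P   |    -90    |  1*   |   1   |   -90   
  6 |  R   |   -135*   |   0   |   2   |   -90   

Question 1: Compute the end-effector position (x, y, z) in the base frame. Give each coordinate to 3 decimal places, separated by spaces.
after link 1: o_1 = (-2.0000, -3.4641, 0.0000)
after link 2: o_2 = (-5.9641, -2.3301, -1.7321)
after link 3: o_3 = (-9.8612, -1.0801, -1.2321)
after link 4: o_4 = (-11.1603, -3.3301, 0.2679)
after link 5: o_5 = (-11.3433, -3.6471, 1.6340)
after link 6: o_6 = (-12.3092, -5.3201, 1.1163)

-12.309 -5.320 1.116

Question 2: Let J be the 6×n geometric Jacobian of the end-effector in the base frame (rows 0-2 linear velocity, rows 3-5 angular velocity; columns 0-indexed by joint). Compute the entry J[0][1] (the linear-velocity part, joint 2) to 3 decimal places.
axis z_1 = (-0.8660,0.5000,0.0000); lever o_n−o_1 = (-10.3092,-1.8560,1.1163)
cross product → J_v[:, 1] = (0.5582,0.9668,6.7620)
J_ω[:, 1] = z_1
entry J[0][1] = 0.5582

0.558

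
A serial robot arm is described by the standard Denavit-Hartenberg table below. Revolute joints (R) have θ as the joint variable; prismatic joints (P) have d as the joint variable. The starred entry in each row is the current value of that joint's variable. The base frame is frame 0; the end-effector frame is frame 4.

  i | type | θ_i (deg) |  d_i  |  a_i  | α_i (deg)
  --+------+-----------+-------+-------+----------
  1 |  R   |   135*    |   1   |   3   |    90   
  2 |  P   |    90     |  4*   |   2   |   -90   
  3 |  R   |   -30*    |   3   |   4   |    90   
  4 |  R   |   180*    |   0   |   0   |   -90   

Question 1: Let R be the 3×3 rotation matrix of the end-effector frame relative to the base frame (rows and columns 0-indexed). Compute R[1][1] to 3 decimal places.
-0.612

End-effector y-axis (col 1 of R) = (-0.6124,-0.6124,0.5000)
R[1][1] = -0.6124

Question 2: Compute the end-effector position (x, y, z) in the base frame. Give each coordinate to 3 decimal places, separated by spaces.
after link 1: o_1 = (-2.1213, 2.1213, 1.0000)
after link 2: o_2 = (0.7071, 4.9497, 3.0000)
after link 3: o_3 = (4.2426, 4.2426, 6.4641)
after link 4: o_4 = (4.2426, 4.2426, 6.4641)

4.243 4.243 6.464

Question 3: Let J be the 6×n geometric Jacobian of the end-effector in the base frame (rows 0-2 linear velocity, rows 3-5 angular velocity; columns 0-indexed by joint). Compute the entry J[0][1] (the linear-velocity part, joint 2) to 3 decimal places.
prismatic axis z_1 = (0.7071,0.7071,0.0000)
J_v[:, 1] = z_1; J_ω[:, 1] = (0,0,0)
entry J[0][1] = 0.7071

0.707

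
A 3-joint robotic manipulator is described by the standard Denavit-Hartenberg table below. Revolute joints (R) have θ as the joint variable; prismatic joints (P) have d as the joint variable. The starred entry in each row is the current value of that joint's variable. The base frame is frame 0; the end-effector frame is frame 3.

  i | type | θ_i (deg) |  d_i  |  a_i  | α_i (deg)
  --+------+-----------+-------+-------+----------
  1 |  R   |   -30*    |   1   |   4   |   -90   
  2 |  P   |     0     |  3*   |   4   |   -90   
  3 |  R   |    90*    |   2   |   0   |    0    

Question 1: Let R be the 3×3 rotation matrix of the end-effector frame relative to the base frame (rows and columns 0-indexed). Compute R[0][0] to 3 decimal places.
-0.500

End-effector x-axis (col 0 of R) = (-0.5000,-0.8660,-0.0000)
R[0][0] = -0.5000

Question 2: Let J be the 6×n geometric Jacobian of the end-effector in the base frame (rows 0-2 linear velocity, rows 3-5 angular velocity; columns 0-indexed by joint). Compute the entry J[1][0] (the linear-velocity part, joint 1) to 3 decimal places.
8.428

axis z_0 = ẑ; lever o_n−o_0 = (8.4282,-1.4019,-1.0000)
cross product → J_v[:, 0] = (1.4019,8.4282,-0.0000)
J_ω[:, 0] = z_0
entry J[1][0] = 8.4282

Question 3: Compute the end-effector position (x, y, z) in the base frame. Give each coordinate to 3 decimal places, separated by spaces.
8.428 -1.402 -1.000

after link 1: o_1 = (3.4641, -2.0000, 1.0000)
after link 2: o_2 = (8.4282, -1.4019, 1.0000)
after link 3: o_3 = (8.4282, -1.4019, -1.0000)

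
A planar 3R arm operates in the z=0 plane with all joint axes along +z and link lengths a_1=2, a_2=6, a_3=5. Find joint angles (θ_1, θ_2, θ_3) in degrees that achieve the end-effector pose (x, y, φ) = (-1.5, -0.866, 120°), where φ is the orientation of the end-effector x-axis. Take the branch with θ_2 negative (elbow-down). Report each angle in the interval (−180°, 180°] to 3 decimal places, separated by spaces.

wrist centre = target − a_3·(cos φ, sin φ) = (1.0000, -5.1961)
cos θ_2 = (27.9997−2²−6²)/(2·2·6) = -0.5000; θ_2 = -120.0007° (elbow-down)
β = atan2(-5.1961,1.0000) = -79.1066°; ψ = atan2(-5.1961,-1.0001) = -100.8942°
θ_1 = β − ψ = 21.7876°
θ_3 = φ − θ_1 − θ_2 = -141.7869° (wrapped to (-180°,180°])

21.788 -120.001 -141.787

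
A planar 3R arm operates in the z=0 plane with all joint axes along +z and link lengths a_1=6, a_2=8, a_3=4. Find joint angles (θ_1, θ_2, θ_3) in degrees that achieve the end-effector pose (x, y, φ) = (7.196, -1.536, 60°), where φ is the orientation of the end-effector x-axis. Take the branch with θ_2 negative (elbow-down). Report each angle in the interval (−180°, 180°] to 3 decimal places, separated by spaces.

29.999 -120.000 150.002

wrist centre = target − a_3·(cos φ, sin φ) = (5.1960, -5.0001)
cos θ_2 = (51.9994−6²−8²)/(2·6·8) = -0.5000; θ_2 = -120.0004° (elbow-down)
β = atan2(-5.0001,5.1960) = -43.8993°; ψ = atan2(-6.9282,2.0000) = -73.8982°
θ_1 = β − ψ = 29.9989°
θ_3 = φ − θ_1 − θ_2 = 150.0015° (wrapped to (-180°,180°])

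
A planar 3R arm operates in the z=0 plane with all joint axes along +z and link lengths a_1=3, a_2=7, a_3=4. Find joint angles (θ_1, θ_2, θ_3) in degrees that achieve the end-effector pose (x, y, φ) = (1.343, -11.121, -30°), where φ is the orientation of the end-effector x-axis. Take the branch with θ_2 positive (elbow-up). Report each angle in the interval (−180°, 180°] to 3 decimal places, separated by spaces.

-135.009 45.013 59.996

wrist centre = target − a_3·(cos φ, sin φ) = (-2.1211, -9.1210)
cos θ_2 = (87.6917−3²−7²)/(2·3·7) = 0.7069; θ_2 = 45.0131° (elbow-up)
β = atan2(-9.1210,-2.1211) = -103.0915°; ψ = atan2(4.9509,7.9486) = 31.9171°
θ_1 = β − ψ = -135.0087°
θ_3 = φ − θ_1 − θ_2 = 59.9956° (wrapped to (-180°,180°])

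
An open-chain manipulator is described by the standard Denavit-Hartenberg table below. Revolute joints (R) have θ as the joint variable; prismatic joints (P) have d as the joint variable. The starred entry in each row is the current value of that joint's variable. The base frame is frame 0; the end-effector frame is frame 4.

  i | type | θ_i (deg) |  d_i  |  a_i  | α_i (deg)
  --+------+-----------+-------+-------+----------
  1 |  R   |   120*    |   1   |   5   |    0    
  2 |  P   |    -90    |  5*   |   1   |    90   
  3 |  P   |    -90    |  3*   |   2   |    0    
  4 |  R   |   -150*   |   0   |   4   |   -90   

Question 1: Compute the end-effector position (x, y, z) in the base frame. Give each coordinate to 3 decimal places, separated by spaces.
-1.866 1.232 7.464

after link 1: o_1 = (-2.5000, 4.3301, 1.0000)
after link 2: o_2 = (-1.6340, 4.8301, 6.0000)
after link 3: o_3 = (-0.1340, 2.2321, 4.0000)
after link 4: o_4 = (-1.8660, 1.2321, 7.4641)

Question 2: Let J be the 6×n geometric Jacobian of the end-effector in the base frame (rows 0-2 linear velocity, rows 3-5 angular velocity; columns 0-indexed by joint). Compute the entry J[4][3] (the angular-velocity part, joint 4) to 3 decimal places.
-0.866

axis z_3 = (0.5000,-0.8660,0.0000); lever o_n−o_3 = (-1.7321,-1.0000,3.4641)
cross product → J_v[:, 3] = (-3.0000,-1.7321,-2.0000)
J_ω[:, 3] = z_3
entry J[4][3] = -0.8660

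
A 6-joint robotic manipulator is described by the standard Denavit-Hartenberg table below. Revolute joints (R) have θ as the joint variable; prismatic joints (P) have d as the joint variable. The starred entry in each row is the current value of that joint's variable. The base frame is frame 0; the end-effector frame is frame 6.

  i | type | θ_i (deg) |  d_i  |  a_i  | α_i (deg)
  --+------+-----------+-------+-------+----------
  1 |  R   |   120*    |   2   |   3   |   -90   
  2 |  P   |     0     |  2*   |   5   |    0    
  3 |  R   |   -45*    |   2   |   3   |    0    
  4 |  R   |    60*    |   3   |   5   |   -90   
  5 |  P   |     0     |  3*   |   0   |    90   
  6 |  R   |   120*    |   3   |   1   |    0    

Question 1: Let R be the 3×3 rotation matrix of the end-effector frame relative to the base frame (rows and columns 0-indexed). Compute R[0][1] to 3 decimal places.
End-effector y-axis (col 1 of R) = (0.3536,-0.6124,0.7071)
R[0][1] = 0.3536

0.354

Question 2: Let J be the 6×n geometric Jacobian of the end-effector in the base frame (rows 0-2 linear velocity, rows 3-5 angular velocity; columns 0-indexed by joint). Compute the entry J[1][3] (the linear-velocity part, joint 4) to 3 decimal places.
axis z_3 = (-0.8660,-0.5000,0.0000); lever o_n−o_3 = (-6.8692,-0.1022,-4.8990)
cross product → J_v[:, 3] = (2.4495,-4.2426,-3.3461)
J_ω[:, 3] = z_3
entry J[1][3] = -4.2426

-4.243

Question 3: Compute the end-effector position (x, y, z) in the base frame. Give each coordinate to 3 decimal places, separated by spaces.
after link 1: o_1 = (-1.5000, 2.5981, 2.0000)
after link 2: o_2 = (-5.7321, 5.9282, 2.0000)
after link 3: o_3 = (-8.5248, 6.7653, 4.1213)
after link 4: o_4 = (-13.5377, 9.4479, 2.8272)
after link 5: o_5 = (-13.1494, 8.7755, -0.0706)
after link 6: o_6 = (-15.3939, 6.6631, -0.7777)

-15.394 6.663 -0.778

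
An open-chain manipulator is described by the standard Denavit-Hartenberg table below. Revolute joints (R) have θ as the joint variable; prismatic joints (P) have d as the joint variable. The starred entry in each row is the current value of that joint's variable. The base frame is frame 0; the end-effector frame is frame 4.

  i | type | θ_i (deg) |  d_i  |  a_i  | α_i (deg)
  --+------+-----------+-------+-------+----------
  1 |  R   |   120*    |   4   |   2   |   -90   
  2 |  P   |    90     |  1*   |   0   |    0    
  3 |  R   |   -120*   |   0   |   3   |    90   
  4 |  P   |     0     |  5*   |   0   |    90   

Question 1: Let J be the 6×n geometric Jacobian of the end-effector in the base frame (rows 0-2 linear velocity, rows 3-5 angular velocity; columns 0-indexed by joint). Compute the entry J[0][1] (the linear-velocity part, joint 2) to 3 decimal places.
-0.866

prismatic axis z_1 = (-0.8660,-0.5000,0.0000)
J_v[:, 1] = z_1; J_ω[:, 1] = (0,0,0)
entry J[0][1] = -0.8660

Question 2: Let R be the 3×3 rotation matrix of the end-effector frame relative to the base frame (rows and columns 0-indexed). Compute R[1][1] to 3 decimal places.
End-effector y-axis (col 1 of R) = (0.2500,-0.4330,0.8660)
R[1][1] = -0.4330

-0.433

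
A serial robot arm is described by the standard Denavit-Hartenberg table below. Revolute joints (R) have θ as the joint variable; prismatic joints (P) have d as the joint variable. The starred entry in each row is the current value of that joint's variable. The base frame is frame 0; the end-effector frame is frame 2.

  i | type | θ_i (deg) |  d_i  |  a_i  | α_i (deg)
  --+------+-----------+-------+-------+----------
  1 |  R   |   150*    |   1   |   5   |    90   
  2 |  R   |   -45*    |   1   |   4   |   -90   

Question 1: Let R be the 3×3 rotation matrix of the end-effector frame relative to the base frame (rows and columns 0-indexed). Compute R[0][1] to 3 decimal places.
-0.500

End-effector y-axis (col 1 of R) = (-0.5000,-0.8660,-0.0000)
R[0][1] = -0.5000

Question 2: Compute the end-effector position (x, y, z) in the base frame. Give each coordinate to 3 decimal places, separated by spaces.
after link 1: o_1 = (-4.3301, 2.5000, 1.0000)
after link 2: o_2 = (-6.2796, 4.7802, -1.8284)

-6.280 4.780 -1.828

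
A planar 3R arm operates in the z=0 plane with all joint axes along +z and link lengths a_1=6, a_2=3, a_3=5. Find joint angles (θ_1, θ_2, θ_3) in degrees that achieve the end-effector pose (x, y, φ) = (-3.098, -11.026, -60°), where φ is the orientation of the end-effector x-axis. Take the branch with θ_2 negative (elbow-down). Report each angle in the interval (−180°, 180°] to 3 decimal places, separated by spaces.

wrist centre = target − a_3·(cos φ, sin φ) = (-5.5980, -6.6959)
cos θ_2 = (76.1723−6²−3²)/(2·6·3) = 0.8659; θ_2 = -30.0146° (elbow-down)
β = atan2(-6.6959,-5.5980) = -129.8969°; ψ = atan2(-1.5007,8.5977) = -9.9008°
θ_1 = β − ψ = -119.9961°
θ_3 = φ − θ_1 − θ_2 = 90.0107° (wrapped to (-180°,180°])

-119.996 -30.015 90.011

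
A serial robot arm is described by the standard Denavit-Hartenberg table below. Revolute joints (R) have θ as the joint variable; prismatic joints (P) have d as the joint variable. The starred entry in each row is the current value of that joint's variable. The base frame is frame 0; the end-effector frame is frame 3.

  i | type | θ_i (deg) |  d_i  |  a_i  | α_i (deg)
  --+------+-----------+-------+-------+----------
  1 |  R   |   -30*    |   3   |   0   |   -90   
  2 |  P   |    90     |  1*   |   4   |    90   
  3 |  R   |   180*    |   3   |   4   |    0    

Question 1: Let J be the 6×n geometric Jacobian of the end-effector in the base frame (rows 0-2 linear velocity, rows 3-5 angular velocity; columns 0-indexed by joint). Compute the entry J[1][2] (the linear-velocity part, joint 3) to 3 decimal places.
-3.464

axis z_2 = (0.8660,-0.5000,0.0000); lever o_n−o_2 = (2.5981,-1.5000,4.0000)
cross product → J_v[:, 2] = (-2.0000,-3.4641,0.0000)
J_ω[:, 2] = z_2
entry J[1][2] = -3.4641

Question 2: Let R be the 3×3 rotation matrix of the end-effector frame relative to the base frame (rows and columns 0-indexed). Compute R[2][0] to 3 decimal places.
1.000

End-effector x-axis (col 0 of R) = (-0.0000,0.0000,1.0000)
R[2][0] = 1.0000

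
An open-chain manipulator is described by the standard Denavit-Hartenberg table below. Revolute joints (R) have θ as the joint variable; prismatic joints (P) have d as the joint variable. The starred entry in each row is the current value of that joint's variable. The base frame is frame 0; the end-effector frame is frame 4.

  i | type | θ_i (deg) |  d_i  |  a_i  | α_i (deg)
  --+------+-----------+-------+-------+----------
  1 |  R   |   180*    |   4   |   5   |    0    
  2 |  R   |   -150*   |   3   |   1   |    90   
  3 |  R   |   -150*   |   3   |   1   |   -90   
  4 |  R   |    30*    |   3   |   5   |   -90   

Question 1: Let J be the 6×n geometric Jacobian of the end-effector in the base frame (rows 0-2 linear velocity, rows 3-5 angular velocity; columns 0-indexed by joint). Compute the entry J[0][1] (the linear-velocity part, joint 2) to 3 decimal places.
1.491

axis z_1 = (0.0000,0.0000,1.0000); lever o_n−o_1 = (-1.5825,-1.4910,-2.2631)
cross product → J_v[:, 1] = (1.4910,-1.5825,0.0000)
J_ω[:, 1] = z_1
entry J[0][1] = 1.4910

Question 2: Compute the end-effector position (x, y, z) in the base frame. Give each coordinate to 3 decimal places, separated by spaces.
after link 1: o_1 = (-5.0000, 0.0000, 4.0000)
after link 2: o_2 = (-4.1340, 0.5000, 7.0000)
after link 3: o_3 = (-3.3840, -2.5311, 6.5000)
after link 4: o_4 = (-6.5825, -1.4910, 1.7369)

-6.583 -1.491 1.737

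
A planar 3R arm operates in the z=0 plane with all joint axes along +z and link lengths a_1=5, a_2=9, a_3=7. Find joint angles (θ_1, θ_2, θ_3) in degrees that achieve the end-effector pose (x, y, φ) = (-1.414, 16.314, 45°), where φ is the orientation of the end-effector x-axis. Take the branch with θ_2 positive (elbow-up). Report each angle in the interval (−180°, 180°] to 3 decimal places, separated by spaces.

90.001 44.996 -89.997

wrist centre = target − a_3·(cos φ, sin φ) = (-6.3637, 11.3643)
cos θ_2 = (169.6435−5²−9²)/(2·5·9) = 0.7072; θ_2 = 44.9965° (elbow-up)
β = atan2(11.3643,-6.3637) = 119.2479°; ψ = atan2(6.3636,11.3644) = 29.2470°
θ_1 = β − ψ = 90.0009°
θ_3 = φ − θ_1 − θ_2 = -89.9974° (wrapped to (-180°,180°])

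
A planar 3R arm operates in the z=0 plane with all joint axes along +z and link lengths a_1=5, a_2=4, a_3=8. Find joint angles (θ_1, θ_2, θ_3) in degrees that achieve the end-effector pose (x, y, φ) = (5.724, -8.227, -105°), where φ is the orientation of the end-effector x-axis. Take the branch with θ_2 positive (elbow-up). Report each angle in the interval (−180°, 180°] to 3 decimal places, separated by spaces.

-29.994 59.992 -134.999

wrist centre = target − a_3·(cos φ, sin φ) = (7.7946, -0.4996)
cos θ_2 = (61.0046−5²−4²)/(2·5·4) = 0.5001; θ_2 = 59.9923° (elbow-up)
β = atan2(-0.4996,7.7946) = -3.6674°; ψ = atan2(3.4638,7.0005) = 26.3262°
θ_1 = β − ψ = -29.9936°
θ_3 = φ − θ_1 − θ_2 = -134.9987° (wrapped to (-180°,180°])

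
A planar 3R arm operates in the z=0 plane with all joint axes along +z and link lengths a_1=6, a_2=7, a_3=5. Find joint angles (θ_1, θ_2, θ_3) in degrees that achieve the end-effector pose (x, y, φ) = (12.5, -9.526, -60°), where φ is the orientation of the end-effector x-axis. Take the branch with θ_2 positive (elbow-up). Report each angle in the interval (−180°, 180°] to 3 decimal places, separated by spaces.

wrist centre = target − a_3·(cos φ, sin φ) = (10.0000, -5.1959)
cos θ_2 = (126.9971−6²−7²)/(2·6·7) = 0.5000; θ_2 = 60.0023° (elbow-up)
β = atan2(-5.1959,10.0000) = -27.4558°; ψ = atan2(6.0623,9.4998) = 32.5442°
θ_1 = β − ψ = -60.0000°
θ_3 = φ − θ_1 − θ_2 = -60.0023° (wrapped to (-180°,180°])

-60.000 60.002 -60.002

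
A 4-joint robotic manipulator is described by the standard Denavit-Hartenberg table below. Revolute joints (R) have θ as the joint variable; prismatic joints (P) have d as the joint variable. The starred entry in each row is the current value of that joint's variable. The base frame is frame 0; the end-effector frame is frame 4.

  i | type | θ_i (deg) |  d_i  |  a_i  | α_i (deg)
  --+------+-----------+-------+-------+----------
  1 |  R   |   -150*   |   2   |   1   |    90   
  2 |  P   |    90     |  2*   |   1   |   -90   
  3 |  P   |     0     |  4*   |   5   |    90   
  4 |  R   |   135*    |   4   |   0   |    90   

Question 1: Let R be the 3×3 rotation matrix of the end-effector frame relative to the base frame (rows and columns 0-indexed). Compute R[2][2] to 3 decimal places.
0.707

End-effector z-axis (col 2 of R) = (0.6124,0.3536,0.7071)
R[2][2] = 0.7071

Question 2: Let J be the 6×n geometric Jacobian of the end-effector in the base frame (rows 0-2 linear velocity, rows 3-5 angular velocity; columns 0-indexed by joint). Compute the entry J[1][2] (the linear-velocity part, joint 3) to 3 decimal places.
prismatic axis z_2 = (0.8660,0.5000,0.0000)
J_v[:, 2] = z_2; J_ω[:, 2] = (0,0,0)
entry J[1][2] = 0.5000

0.500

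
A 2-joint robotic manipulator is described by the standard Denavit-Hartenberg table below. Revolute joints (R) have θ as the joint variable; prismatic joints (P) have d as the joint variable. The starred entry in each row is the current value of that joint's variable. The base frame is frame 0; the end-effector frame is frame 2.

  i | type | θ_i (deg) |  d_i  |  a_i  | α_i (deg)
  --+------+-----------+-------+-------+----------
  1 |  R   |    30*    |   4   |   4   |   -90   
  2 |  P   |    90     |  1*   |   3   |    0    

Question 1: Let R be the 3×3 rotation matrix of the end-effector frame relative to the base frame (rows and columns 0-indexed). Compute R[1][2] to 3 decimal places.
End-effector z-axis (col 2 of R) = (-0.5000,0.8660,0.0000)
R[1][2] = 0.8660

0.866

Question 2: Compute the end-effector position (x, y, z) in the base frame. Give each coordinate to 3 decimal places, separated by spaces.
after link 1: o_1 = (3.4641, 2.0000, 4.0000)
after link 2: o_2 = (2.9641, 2.8660, 1.0000)

2.964 2.866 1.000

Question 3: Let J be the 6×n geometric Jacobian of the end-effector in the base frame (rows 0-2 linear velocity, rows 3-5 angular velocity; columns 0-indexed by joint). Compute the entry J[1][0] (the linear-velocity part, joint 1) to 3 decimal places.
axis z_0 = ẑ; lever o_n−o_0 = (2.9641,2.8660,1.0000)
cross product → J_v[:, 0] = (-2.8660,2.9641,0.0000)
J_ω[:, 0] = z_0
entry J[1][0] = 2.9641

2.964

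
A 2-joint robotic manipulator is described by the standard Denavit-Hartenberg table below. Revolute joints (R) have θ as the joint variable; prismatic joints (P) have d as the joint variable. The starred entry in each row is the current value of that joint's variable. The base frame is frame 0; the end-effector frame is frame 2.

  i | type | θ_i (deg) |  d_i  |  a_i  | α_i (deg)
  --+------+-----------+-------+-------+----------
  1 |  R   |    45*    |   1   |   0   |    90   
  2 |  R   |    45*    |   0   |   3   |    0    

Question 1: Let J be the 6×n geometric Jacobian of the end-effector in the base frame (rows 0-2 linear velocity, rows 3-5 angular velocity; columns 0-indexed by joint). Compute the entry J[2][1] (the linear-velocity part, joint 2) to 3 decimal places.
2.121

axis z_1 = (0.7071,-0.7071,0.0000); lever o_n−o_1 = (1.5000,1.5000,2.1213)
cross product → J_v[:, 1] = (-1.5000,-1.5000,2.1213)
J_ω[:, 1] = z_1
entry J[2][1] = 2.1213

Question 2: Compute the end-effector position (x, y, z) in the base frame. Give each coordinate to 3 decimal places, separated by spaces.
1.500 1.500 3.121

after link 1: o_1 = (0.0000, 0.0000, 1.0000)
after link 2: o_2 = (1.5000, 1.5000, 3.1213)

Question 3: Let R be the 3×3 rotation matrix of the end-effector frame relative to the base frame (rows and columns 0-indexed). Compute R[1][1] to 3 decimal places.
End-effector y-axis (col 1 of R) = (-0.5000,-0.5000,0.7071)
R[1][1] = -0.5000

-0.500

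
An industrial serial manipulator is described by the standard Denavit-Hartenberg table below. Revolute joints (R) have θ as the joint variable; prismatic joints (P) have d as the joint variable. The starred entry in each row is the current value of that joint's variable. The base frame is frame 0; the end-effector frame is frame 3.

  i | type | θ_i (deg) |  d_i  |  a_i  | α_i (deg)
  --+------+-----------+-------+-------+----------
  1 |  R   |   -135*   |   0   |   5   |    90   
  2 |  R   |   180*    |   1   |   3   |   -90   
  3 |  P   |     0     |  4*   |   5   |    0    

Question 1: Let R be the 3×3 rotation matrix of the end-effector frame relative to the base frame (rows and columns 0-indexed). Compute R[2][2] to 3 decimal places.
-1.000

End-effector z-axis (col 2 of R) = (-0.0000,0.0000,-1.0000)
R[2][2] = -1.0000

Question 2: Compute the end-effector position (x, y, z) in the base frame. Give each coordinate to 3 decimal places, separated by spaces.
after link 1: o_1 = (-3.5355, -3.5355, 0.0000)
after link 2: o_2 = (-2.1213, -0.7071, 0.0000)
after link 3: o_3 = (1.4142, 2.8284, -4.0000)

1.414 2.828 -4.000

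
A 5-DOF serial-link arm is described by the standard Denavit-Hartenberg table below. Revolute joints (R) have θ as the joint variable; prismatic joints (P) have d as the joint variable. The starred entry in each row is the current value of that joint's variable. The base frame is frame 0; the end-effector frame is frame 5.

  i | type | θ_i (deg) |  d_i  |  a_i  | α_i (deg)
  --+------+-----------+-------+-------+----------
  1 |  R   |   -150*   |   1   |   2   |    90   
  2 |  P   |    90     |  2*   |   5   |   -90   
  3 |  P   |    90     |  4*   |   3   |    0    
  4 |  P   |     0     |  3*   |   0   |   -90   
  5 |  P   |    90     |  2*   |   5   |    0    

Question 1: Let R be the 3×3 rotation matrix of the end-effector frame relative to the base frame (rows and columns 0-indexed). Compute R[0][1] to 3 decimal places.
End-effector y-axis (col 1 of R) = (-0.5000,0.8660,-0.0000)
R[0][1] = -0.5000

-0.500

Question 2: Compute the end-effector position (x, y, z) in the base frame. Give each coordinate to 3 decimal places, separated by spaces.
after link 1: o_1 = (-1.7321, -1.0000, 1.0000)
after link 2: o_2 = (-2.7321, 0.7321, 6.0000)
after link 3: o_3 = (2.2321, 0.1340, 6.0000)
after link 4: o_4 = (4.8301, 1.6340, 6.0000)
after link 5: o_5 = (0.5000, -0.8660, 4.0000)

0.500 -0.866 4.000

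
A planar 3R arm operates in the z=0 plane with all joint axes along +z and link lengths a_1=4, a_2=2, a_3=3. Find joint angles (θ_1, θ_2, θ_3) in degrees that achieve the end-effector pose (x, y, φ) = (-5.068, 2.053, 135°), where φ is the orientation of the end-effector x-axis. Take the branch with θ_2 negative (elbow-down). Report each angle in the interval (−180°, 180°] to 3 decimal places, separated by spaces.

-149.996 -134.993 59.989

wrist centre = target − a_3·(cos φ, sin φ) = (-2.9467, -0.0683)
cos θ_2 = (8.6876−4²−2²)/(2·4·2) = -0.7070; θ_2 = -134.9934° (elbow-down)
β = atan2(-0.0683,-2.9467) = -178.6718°; ψ = atan2(-1.4144,2.5859) = -28.6763°
θ_1 = β − ψ = -149.9955°
θ_3 = φ − θ_1 − θ_2 = 59.9889° (wrapped to (-180°,180°])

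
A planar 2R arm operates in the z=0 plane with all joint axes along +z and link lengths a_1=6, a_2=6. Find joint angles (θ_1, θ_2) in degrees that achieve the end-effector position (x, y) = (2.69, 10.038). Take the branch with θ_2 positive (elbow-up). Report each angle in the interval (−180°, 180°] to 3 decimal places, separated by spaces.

44.997 60.002

cos θ_2 = (107.9975−6²−6²)/(2·6·6) = 0.5000; θ_2 = 60.0023° (elbow-up)
β = atan2(10.0380,2.6900) = 74.9983°; ψ = atan2(5.1963,8.9998) = 30.0011°
θ_1 = β − ψ = 44.9971°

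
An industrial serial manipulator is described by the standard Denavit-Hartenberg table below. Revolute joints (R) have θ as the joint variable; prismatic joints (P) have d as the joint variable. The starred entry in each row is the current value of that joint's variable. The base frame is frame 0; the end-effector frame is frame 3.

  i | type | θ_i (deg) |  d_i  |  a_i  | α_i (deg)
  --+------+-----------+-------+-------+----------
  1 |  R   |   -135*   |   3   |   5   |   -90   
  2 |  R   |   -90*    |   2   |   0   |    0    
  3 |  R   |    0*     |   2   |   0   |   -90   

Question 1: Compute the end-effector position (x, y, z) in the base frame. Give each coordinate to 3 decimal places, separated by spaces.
-0.707 -6.364 3.000

after link 1: o_1 = (-3.5355, -3.5355, 3.0000)
after link 2: o_2 = (-2.1213, -4.9497, 3.0000)
after link 3: o_3 = (-0.7071, -6.3640, 3.0000)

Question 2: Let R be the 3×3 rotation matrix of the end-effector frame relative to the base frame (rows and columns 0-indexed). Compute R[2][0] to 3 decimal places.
1.000

End-effector x-axis (col 0 of R) = (-0.0000,-0.0000,1.0000)
R[2][0] = 1.0000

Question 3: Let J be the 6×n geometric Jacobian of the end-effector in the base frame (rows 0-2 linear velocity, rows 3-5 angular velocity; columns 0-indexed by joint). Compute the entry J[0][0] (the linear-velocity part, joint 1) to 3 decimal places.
6.364

axis z_0 = ẑ; lever o_n−o_0 = (-0.7071,-6.3640,3.0000)
cross product → J_v[:, 0] = (6.3640,-0.7071,0.0000)
J_ω[:, 0] = z_0
entry J[0][0] = 6.3640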